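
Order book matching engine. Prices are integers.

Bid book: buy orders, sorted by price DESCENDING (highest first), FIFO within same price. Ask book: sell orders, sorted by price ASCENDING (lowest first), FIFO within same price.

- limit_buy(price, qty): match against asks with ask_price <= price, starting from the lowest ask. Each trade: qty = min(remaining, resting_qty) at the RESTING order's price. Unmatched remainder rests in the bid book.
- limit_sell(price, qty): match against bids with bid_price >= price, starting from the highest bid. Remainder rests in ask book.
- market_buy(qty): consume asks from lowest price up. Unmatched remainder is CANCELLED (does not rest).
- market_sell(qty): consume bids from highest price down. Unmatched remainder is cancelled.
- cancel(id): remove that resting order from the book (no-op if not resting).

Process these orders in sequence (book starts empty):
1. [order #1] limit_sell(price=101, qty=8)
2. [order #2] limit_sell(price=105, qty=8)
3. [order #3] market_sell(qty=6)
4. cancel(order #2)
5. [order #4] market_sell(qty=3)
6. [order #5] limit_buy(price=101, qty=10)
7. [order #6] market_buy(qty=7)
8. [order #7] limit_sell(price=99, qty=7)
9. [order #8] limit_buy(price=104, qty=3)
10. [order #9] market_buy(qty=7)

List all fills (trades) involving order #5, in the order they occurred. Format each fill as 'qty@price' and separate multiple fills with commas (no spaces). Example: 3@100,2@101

Answer: 8@101,2@101

Derivation:
After op 1 [order #1] limit_sell(price=101, qty=8): fills=none; bids=[-] asks=[#1:8@101]
After op 2 [order #2] limit_sell(price=105, qty=8): fills=none; bids=[-] asks=[#1:8@101 #2:8@105]
After op 3 [order #3] market_sell(qty=6): fills=none; bids=[-] asks=[#1:8@101 #2:8@105]
After op 4 cancel(order #2): fills=none; bids=[-] asks=[#1:8@101]
After op 5 [order #4] market_sell(qty=3): fills=none; bids=[-] asks=[#1:8@101]
After op 6 [order #5] limit_buy(price=101, qty=10): fills=#5x#1:8@101; bids=[#5:2@101] asks=[-]
After op 7 [order #6] market_buy(qty=7): fills=none; bids=[#5:2@101] asks=[-]
After op 8 [order #7] limit_sell(price=99, qty=7): fills=#5x#7:2@101; bids=[-] asks=[#7:5@99]
After op 9 [order #8] limit_buy(price=104, qty=3): fills=#8x#7:3@99; bids=[-] asks=[#7:2@99]
After op 10 [order #9] market_buy(qty=7): fills=#9x#7:2@99; bids=[-] asks=[-]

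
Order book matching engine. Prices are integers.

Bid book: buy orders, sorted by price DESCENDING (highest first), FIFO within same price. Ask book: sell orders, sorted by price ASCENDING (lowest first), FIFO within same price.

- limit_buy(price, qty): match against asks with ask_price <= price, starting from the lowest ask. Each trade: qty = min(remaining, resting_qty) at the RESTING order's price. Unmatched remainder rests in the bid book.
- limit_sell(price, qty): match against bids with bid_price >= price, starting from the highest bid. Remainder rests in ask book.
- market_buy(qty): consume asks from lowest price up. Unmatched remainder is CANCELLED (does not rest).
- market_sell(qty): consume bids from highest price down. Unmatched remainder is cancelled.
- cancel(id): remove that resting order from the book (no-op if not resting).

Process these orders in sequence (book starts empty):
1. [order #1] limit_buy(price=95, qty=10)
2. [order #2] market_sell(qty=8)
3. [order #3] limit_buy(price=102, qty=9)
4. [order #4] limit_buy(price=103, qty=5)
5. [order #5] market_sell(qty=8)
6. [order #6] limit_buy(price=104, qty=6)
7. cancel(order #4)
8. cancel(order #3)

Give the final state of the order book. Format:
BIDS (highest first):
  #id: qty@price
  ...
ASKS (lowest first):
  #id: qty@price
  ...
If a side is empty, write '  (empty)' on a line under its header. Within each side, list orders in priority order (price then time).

Answer: BIDS (highest first):
  #6: 6@104
  #1: 2@95
ASKS (lowest first):
  (empty)

Derivation:
After op 1 [order #1] limit_buy(price=95, qty=10): fills=none; bids=[#1:10@95] asks=[-]
After op 2 [order #2] market_sell(qty=8): fills=#1x#2:8@95; bids=[#1:2@95] asks=[-]
After op 3 [order #3] limit_buy(price=102, qty=9): fills=none; bids=[#3:9@102 #1:2@95] asks=[-]
After op 4 [order #4] limit_buy(price=103, qty=5): fills=none; bids=[#4:5@103 #3:9@102 #1:2@95] asks=[-]
After op 5 [order #5] market_sell(qty=8): fills=#4x#5:5@103 #3x#5:3@102; bids=[#3:6@102 #1:2@95] asks=[-]
After op 6 [order #6] limit_buy(price=104, qty=6): fills=none; bids=[#6:6@104 #3:6@102 #1:2@95] asks=[-]
After op 7 cancel(order #4): fills=none; bids=[#6:6@104 #3:6@102 #1:2@95] asks=[-]
After op 8 cancel(order #3): fills=none; bids=[#6:6@104 #1:2@95] asks=[-]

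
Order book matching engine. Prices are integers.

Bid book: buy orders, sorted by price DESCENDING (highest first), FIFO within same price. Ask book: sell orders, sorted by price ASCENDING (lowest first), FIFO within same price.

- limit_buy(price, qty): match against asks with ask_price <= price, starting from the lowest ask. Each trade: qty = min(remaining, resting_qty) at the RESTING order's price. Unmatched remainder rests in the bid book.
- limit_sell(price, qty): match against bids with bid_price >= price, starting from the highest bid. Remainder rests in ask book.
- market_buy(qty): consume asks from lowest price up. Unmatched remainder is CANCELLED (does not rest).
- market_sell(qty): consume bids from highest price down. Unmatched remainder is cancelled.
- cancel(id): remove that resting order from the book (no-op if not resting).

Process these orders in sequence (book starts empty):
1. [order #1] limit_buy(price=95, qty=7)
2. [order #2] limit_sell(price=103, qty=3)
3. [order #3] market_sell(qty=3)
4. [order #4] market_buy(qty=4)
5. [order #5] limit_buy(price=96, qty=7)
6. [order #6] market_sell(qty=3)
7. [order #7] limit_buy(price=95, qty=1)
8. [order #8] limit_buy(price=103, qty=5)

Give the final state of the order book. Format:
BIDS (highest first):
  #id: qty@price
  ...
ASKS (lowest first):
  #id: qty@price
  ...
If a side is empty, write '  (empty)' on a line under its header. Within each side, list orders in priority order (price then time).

Answer: BIDS (highest first):
  #8: 5@103
  #5: 4@96
  #1: 4@95
  #7: 1@95
ASKS (lowest first):
  (empty)

Derivation:
After op 1 [order #1] limit_buy(price=95, qty=7): fills=none; bids=[#1:7@95] asks=[-]
After op 2 [order #2] limit_sell(price=103, qty=3): fills=none; bids=[#1:7@95] asks=[#2:3@103]
After op 3 [order #3] market_sell(qty=3): fills=#1x#3:3@95; bids=[#1:4@95] asks=[#2:3@103]
After op 4 [order #4] market_buy(qty=4): fills=#4x#2:3@103; bids=[#1:4@95] asks=[-]
After op 5 [order #5] limit_buy(price=96, qty=7): fills=none; bids=[#5:7@96 #1:4@95] asks=[-]
After op 6 [order #6] market_sell(qty=3): fills=#5x#6:3@96; bids=[#5:4@96 #1:4@95] asks=[-]
After op 7 [order #7] limit_buy(price=95, qty=1): fills=none; bids=[#5:4@96 #1:4@95 #7:1@95] asks=[-]
After op 8 [order #8] limit_buy(price=103, qty=5): fills=none; bids=[#8:5@103 #5:4@96 #1:4@95 #7:1@95] asks=[-]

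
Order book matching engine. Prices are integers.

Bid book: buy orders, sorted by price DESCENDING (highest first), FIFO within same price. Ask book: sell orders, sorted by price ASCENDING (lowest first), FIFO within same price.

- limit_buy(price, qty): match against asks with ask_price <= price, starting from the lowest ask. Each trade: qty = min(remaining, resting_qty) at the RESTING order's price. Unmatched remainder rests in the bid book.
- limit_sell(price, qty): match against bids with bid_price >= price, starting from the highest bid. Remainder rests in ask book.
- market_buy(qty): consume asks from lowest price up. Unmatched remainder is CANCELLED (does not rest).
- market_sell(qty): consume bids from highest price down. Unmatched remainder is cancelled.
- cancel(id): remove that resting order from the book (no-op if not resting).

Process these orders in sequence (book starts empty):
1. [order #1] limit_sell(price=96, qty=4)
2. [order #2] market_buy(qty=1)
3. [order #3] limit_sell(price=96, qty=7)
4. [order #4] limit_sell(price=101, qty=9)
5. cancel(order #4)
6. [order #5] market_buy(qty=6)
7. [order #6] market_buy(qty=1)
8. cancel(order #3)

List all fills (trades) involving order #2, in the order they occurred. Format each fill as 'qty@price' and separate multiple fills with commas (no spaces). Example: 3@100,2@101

Answer: 1@96

Derivation:
After op 1 [order #1] limit_sell(price=96, qty=4): fills=none; bids=[-] asks=[#1:4@96]
After op 2 [order #2] market_buy(qty=1): fills=#2x#1:1@96; bids=[-] asks=[#1:3@96]
After op 3 [order #3] limit_sell(price=96, qty=7): fills=none; bids=[-] asks=[#1:3@96 #3:7@96]
After op 4 [order #4] limit_sell(price=101, qty=9): fills=none; bids=[-] asks=[#1:3@96 #3:7@96 #4:9@101]
After op 5 cancel(order #4): fills=none; bids=[-] asks=[#1:3@96 #3:7@96]
After op 6 [order #5] market_buy(qty=6): fills=#5x#1:3@96 #5x#3:3@96; bids=[-] asks=[#3:4@96]
After op 7 [order #6] market_buy(qty=1): fills=#6x#3:1@96; bids=[-] asks=[#3:3@96]
After op 8 cancel(order #3): fills=none; bids=[-] asks=[-]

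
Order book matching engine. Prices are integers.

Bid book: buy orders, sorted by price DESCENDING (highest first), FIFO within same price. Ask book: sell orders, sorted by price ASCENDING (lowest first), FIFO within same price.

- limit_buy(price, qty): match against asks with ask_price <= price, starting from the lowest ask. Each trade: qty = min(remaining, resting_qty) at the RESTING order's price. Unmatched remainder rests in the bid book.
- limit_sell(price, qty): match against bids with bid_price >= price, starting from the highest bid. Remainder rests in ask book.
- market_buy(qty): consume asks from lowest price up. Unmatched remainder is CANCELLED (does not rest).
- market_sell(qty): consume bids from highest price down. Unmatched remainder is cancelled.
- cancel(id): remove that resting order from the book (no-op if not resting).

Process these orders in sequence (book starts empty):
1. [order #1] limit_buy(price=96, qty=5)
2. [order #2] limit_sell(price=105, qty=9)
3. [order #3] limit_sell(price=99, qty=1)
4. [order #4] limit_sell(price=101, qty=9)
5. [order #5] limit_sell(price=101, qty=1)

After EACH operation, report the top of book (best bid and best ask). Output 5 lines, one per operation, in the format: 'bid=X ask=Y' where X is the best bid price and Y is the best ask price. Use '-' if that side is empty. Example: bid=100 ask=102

Answer: bid=96 ask=-
bid=96 ask=105
bid=96 ask=99
bid=96 ask=99
bid=96 ask=99

Derivation:
After op 1 [order #1] limit_buy(price=96, qty=5): fills=none; bids=[#1:5@96] asks=[-]
After op 2 [order #2] limit_sell(price=105, qty=9): fills=none; bids=[#1:5@96] asks=[#2:9@105]
After op 3 [order #3] limit_sell(price=99, qty=1): fills=none; bids=[#1:5@96] asks=[#3:1@99 #2:9@105]
After op 4 [order #4] limit_sell(price=101, qty=9): fills=none; bids=[#1:5@96] asks=[#3:1@99 #4:9@101 #2:9@105]
After op 5 [order #5] limit_sell(price=101, qty=1): fills=none; bids=[#1:5@96] asks=[#3:1@99 #4:9@101 #5:1@101 #2:9@105]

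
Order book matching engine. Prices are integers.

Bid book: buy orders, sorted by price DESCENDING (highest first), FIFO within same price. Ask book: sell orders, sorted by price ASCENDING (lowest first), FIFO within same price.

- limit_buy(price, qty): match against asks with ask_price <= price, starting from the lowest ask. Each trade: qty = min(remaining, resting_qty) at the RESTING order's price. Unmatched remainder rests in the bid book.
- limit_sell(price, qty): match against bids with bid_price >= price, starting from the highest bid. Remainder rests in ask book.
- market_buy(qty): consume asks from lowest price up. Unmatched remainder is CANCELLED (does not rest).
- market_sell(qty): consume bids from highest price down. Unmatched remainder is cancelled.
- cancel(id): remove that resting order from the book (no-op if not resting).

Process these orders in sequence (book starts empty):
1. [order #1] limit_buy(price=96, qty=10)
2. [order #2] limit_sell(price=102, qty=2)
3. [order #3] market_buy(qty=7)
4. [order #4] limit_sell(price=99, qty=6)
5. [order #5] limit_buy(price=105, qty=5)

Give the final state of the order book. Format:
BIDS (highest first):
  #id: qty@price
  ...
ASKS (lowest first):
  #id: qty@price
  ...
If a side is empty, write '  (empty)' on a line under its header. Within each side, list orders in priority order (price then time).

Answer: BIDS (highest first):
  #1: 10@96
ASKS (lowest first):
  #4: 1@99

Derivation:
After op 1 [order #1] limit_buy(price=96, qty=10): fills=none; bids=[#1:10@96] asks=[-]
After op 2 [order #2] limit_sell(price=102, qty=2): fills=none; bids=[#1:10@96] asks=[#2:2@102]
After op 3 [order #3] market_buy(qty=7): fills=#3x#2:2@102; bids=[#1:10@96] asks=[-]
After op 4 [order #4] limit_sell(price=99, qty=6): fills=none; bids=[#1:10@96] asks=[#4:6@99]
After op 5 [order #5] limit_buy(price=105, qty=5): fills=#5x#4:5@99; bids=[#1:10@96] asks=[#4:1@99]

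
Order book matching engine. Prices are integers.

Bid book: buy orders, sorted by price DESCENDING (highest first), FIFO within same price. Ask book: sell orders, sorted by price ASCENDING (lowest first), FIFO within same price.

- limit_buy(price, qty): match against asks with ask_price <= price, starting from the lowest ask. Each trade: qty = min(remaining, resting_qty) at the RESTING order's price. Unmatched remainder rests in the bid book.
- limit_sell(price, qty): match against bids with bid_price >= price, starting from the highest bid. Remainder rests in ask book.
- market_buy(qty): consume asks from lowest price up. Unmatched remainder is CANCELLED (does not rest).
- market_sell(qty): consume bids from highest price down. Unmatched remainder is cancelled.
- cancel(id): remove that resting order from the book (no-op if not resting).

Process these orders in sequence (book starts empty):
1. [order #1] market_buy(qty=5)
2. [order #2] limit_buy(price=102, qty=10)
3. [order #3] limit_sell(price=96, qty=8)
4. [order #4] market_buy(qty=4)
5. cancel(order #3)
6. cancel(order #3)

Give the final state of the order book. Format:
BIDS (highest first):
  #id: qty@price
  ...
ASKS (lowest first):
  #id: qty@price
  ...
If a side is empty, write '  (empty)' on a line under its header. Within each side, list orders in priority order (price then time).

Answer: BIDS (highest first):
  #2: 2@102
ASKS (lowest first):
  (empty)

Derivation:
After op 1 [order #1] market_buy(qty=5): fills=none; bids=[-] asks=[-]
After op 2 [order #2] limit_buy(price=102, qty=10): fills=none; bids=[#2:10@102] asks=[-]
After op 3 [order #3] limit_sell(price=96, qty=8): fills=#2x#3:8@102; bids=[#2:2@102] asks=[-]
After op 4 [order #4] market_buy(qty=4): fills=none; bids=[#2:2@102] asks=[-]
After op 5 cancel(order #3): fills=none; bids=[#2:2@102] asks=[-]
After op 6 cancel(order #3): fills=none; bids=[#2:2@102] asks=[-]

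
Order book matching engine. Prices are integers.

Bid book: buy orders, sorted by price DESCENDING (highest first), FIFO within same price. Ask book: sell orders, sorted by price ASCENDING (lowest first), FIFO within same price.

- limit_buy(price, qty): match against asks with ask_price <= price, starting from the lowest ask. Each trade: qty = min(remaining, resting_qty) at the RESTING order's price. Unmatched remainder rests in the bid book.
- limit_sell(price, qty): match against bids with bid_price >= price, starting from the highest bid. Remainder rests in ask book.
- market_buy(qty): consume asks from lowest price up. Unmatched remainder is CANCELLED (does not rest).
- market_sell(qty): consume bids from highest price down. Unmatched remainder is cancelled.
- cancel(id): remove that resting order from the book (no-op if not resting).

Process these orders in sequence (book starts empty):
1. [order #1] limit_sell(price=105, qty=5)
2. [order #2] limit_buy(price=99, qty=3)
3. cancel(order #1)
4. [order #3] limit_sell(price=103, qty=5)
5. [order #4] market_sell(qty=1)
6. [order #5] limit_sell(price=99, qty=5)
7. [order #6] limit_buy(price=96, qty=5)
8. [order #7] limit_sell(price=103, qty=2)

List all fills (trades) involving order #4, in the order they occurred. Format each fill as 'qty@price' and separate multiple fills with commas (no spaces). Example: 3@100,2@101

After op 1 [order #1] limit_sell(price=105, qty=5): fills=none; bids=[-] asks=[#1:5@105]
After op 2 [order #2] limit_buy(price=99, qty=3): fills=none; bids=[#2:3@99] asks=[#1:5@105]
After op 3 cancel(order #1): fills=none; bids=[#2:3@99] asks=[-]
After op 4 [order #3] limit_sell(price=103, qty=5): fills=none; bids=[#2:3@99] asks=[#3:5@103]
After op 5 [order #4] market_sell(qty=1): fills=#2x#4:1@99; bids=[#2:2@99] asks=[#3:5@103]
After op 6 [order #5] limit_sell(price=99, qty=5): fills=#2x#5:2@99; bids=[-] asks=[#5:3@99 #3:5@103]
After op 7 [order #6] limit_buy(price=96, qty=5): fills=none; bids=[#6:5@96] asks=[#5:3@99 #3:5@103]
After op 8 [order #7] limit_sell(price=103, qty=2): fills=none; bids=[#6:5@96] asks=[#5:3@99 #3:5@103 #7:2@103]

Answer: 1@99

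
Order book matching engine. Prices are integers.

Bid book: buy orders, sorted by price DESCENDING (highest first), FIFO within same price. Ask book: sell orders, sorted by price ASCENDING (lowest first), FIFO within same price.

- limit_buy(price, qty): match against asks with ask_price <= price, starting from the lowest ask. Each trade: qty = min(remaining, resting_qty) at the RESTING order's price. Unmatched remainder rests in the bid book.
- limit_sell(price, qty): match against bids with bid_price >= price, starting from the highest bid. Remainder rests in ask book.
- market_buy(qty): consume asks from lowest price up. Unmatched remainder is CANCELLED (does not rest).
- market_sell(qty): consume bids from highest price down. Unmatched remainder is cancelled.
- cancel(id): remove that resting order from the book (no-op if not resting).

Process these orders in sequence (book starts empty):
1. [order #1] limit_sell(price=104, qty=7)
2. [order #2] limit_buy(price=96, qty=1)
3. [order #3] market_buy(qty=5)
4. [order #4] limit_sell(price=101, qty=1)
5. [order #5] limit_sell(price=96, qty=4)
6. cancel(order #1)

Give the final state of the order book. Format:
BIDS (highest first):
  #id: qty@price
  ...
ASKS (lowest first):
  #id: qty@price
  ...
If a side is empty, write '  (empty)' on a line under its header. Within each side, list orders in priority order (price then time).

After op 1 [order #1] limit_sell(price=104, qty=7): fills=none; bids=[-] asks=[#1:7@104]
After op 2 [order #2] limit_buy(price=96, qty=1): fills=none; bids=[#2:1@96] asks=[#1:7@104]
After op 3 [order #3] market_buy(qty=5): fills=#3x#1:5@104; bids=[#2:1@96] asks=[#1:2@104]
After op 4 [order #4] limit_sell(price=101, qty=1): fills=none; bids=[#2:1@96] asks=[#4:1@101 #1:2@104]
After op 5 [order #5] limit_sell(price=96, qty=4): fills=#2x#5:1@96; bids=[-] asks=[#5:3@96 #4:1@101 #1:2@104]
After op 6 cancel(order #1): fills=none; bids=[-] asks=[#5:3@96 #4:1@101]

Answer: BIDS (highest first):
  (empty)
ASKS (lowest first):
  #5: 3@96
  #4: 1@101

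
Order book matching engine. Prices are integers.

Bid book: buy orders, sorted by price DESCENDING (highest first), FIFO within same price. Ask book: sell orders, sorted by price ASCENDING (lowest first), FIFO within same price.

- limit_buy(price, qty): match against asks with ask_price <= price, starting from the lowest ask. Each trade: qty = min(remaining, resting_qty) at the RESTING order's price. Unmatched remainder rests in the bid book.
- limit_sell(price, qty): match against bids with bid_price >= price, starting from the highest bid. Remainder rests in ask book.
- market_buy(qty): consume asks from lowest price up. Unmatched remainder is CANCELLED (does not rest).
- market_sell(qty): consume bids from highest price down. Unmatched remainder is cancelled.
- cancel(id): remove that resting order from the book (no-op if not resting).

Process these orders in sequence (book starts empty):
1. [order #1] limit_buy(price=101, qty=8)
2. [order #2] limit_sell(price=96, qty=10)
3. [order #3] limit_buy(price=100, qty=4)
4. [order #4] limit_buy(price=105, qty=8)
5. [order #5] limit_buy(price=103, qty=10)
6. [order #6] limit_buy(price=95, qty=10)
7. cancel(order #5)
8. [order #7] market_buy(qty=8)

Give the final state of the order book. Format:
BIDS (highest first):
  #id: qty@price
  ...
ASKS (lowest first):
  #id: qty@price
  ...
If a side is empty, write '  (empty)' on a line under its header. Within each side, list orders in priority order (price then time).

Answer: BIDS (highest first):
  #4: 8@105
  #3: 2@100
  #6: 10@95
ASKS (lowest first):
  (empty)

Derivation:
After op 1 [order #1] limit_buy(price=101, qty=8): fills=none; bids=[#1:8@101] asks=[-]
After op 2 [order #2] limit_sell(price=96, qty=10): fills=#1x#2:8@101; bids=[-] asks=[#2:2@96]
After op 3 [order #3] limit_buy(price=100, qty=4): fills=#3x#2:2@96; bids=[#3:2@100] asks=[-]
After op 4 [order #4] limit_buy(price=105, qty=8): fills=none; bids=[#4:8@105 #3:2@100] asks=[-]
After op 5 [order #5] limit_buy(price=103, qty=10): fills=none; bids=[#4:8@105 #5:10@103 #3:2@100] asks=[-]
After op 6 [order #6] limit_buy(price=95, qty=10): fills=none; bids=[#4:8@105 #5:10@103 #3:2@100 #6:10@95] asks=[-]
After op 7 cancel(order #5): fills=none; bids=[#4:8@105 #3:2@100 #6:10@95] asks=[-]
After op 8 [order #7] market_buy(qty=8): fills=none; bids=[#4:8@105 #3:2@100 #6:10@95] asks=[-]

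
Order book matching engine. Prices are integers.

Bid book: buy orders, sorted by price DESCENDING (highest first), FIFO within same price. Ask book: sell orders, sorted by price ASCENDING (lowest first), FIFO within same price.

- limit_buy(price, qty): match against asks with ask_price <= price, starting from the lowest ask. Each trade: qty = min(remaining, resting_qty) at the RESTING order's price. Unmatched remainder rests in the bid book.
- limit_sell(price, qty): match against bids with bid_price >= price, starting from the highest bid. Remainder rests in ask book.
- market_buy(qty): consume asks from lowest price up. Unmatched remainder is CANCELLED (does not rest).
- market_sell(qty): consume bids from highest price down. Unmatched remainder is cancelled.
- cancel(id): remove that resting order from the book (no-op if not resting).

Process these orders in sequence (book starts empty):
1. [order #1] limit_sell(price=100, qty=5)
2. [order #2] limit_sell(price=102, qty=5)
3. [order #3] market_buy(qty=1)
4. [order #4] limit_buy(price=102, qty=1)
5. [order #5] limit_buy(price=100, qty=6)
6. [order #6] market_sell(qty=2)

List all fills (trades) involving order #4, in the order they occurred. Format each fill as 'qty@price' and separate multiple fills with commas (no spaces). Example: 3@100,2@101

Answer: 1@100

Derivation:
After op 1 [order #1] limit_sell(price=100, qty=5): fills=none; bids=[-] asks=[#1:5@100]
After op 2 [order #2] limit_sell(price=102, qty=5): fills=none; bids=[-] asks=[#1:5@100 #2:5@102]
After op 3 [order #3] market_buy(qty=1): fills=#3x#1:1@100; bids=[-] asks=[#1:4@100 #2:5@102]
After op 4 [order #4] limit_buy(price=102, qty=1): fills=#4x#1:1@100; bids=[-] asks=[#1:3@100 #2:5@102]
After op 5 [order #5] limit_buy(price=100, qty=6): fills=#5x#1:3@100; bids=[#5:3@100] asks=[#2:5@102]
After op 6 [order #6] market_sell(qty=2): fills=#5x#6:2@100; bids=[#5:1@100] asks=[#2:5@102]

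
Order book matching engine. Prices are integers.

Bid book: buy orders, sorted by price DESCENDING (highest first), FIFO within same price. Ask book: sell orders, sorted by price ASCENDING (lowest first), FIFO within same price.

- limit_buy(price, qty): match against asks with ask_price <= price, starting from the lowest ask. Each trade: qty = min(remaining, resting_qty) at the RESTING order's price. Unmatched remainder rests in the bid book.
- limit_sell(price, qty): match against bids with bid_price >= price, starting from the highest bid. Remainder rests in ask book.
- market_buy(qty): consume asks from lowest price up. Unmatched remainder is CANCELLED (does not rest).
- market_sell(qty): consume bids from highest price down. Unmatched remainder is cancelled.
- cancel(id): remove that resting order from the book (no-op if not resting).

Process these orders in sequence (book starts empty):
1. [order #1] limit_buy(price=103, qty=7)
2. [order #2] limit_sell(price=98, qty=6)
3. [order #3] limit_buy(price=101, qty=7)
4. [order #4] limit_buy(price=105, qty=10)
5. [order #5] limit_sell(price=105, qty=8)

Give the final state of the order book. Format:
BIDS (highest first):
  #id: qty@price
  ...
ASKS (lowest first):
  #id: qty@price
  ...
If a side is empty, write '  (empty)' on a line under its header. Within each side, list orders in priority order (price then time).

After op 1 [order #1] limit_buy(price=103, qty=7): fills=none; bids=[#1:7@103] asks=[-]
After op 2 [order #2] limit_sell(price=98, qty=6): fills=#1x#2:6@103; bids=[#1:1@103] asks=[-]
After op 3 [order #3] limit_buy(price=101, qty=7): fills=none; bids=[#1:1@103 #3:7@101] asks=[-]
After op 4 [order #4] limit_buy(price=105, qty=10): fills=none; bids=[#4:10@105 #1:1@103 #3:7@101] asks=[-]
After op 5 [order #5] limit_sell(price=105, qty=8): fills=#4x#5:8@105; bids=[#4:2@105 #1:1@103 #3:7@101] asks=[-]

Answer: BIDS (highest first):
  #4: 2@105
  #1: 1@103
  #3: 7@101
ASKS (lowest first):
  (empty)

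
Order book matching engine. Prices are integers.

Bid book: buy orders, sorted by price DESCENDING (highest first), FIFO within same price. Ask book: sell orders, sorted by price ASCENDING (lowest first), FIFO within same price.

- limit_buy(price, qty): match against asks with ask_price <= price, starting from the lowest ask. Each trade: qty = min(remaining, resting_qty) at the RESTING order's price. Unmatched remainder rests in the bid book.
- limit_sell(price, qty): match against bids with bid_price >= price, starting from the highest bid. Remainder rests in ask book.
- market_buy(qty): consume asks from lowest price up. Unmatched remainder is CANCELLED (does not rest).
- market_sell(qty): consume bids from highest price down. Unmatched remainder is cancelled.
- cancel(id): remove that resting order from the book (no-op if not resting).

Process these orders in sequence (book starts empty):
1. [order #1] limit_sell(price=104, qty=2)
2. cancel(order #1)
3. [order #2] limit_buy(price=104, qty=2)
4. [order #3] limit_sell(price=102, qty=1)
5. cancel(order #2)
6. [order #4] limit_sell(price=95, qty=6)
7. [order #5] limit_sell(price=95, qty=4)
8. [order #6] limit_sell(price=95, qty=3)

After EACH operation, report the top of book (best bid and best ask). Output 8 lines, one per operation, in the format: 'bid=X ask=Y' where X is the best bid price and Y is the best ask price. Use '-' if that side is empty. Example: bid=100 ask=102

Answer: bid=- ask=104
bid=- ask=-
bid=104 ask=-
bid=104 ask=-
bid=- ask=-
bid=- ask=95
bid=- ask=95
bid=- ask=95

Derivation:
After op 1 [order #1] limit_sell(price=104, qty=2): fills=none; bids=[-] asks=[#1:2@104]
After op 2 cancel(order #1): fills=none; bids=[-] asks=[-]
After op 3 [order #2] limit_buy(price=104, qty=2): fills=none; bids=[#2:2@104] asks=[-]
After op 4 [order #3] limit_sell(price=102, qty=1): fills=#2x#3:1@104; bids=[#2:1@104] asks=[-]
After op 5 cancel(order #2): fills=none; bids=[-] asks=[-]
After op 6 [order #4] limit_sell(price=95, qty=6): fills=none; bids=[-] asks=[#4:6@95]
After op 7 [order #5] limit_sell(price=95, qty=4): fills=none; bids=[-] asks=[#4:6@95 #5:4@95]
After op 8 [order #6] limit_sell(price=95, qty=3): fills=none; bids=[-] asks=[#4:6@95 #5:4@95 #6:3@95]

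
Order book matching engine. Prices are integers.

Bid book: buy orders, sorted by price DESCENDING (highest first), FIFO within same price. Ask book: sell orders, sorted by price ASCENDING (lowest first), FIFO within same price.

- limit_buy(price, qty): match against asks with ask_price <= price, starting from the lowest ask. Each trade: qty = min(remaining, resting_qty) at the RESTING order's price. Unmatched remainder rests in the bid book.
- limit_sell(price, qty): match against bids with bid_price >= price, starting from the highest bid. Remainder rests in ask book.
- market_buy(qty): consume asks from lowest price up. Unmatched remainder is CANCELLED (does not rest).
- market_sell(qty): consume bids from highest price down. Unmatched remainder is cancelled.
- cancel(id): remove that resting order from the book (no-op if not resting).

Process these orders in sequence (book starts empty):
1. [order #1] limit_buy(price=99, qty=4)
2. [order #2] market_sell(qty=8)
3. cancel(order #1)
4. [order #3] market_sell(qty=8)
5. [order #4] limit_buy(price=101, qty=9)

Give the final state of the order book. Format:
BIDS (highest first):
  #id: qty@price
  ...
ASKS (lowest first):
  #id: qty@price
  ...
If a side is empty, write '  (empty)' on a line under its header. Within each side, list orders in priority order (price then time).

Answer: BIDS (highest first):
  #4: 9@101
ASKS (lowest first):
  (empty)

Derivation:
After op 1 [order #1] limit_buy(price=99, qty=4): fills=none; bids=[#1:4@99] asks=[-]
After op 2 [order #2] market_sell(qty=8): fills=#1x#2:4@99; bids=[-] asks=[-]
After op 3 cancel(order #1): fills=none; bids=[-] asks=[-]
After op 4 [order #3] market_sell(qty=8): fills=none; bids=[-] asks=[-]
After op 5 [order #4] limit_buy(price=101, qty=9): fills=none; bids=[#4:9@101] asks=[-]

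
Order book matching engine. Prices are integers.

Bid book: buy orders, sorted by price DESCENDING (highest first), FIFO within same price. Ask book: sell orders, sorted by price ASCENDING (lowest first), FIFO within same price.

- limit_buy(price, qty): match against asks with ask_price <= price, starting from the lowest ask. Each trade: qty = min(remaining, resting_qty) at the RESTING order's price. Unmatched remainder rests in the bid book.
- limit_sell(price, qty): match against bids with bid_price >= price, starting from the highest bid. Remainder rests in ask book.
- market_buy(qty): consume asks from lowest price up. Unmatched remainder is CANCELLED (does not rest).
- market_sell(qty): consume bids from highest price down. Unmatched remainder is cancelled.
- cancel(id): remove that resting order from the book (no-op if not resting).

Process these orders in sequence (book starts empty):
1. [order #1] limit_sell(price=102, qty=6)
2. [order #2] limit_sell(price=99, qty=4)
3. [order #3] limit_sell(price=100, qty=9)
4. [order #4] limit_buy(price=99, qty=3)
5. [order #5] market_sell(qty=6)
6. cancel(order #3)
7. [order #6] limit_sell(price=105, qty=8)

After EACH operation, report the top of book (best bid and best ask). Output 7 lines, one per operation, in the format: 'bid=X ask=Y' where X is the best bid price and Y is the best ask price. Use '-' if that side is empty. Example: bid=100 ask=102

After op 1 [order #1] limit_sell(price=102, qty=6): fills=none; bids=[-] asks=[#1:6@102]
After op 2 [order #2] limit_sell(price=99, qty=4): fills=none; bids=[-] asks=[#2:4@99 #1:6@102]
After op 3 [order #3] limit_sell(price=100, qty=9): fills=none; bids=[-] asks=[#2:4@99 #3:9@100 #1:6@102]
After op 4 [order #4] limit_buy(price=99, qty=3): fills=#4x#2:3@99; bids=[-] asks=[#2:1@99 #3:9@100 #1:6@102]
After op 5 [order #5] market_sell(qty=6): fills=none; bids=[-] asks=[#2:1@99 #3:9@100 #1:6@102]
After op 6 cancel(order #3): fills=none; bids=[-] asks=[#2:1@99 #1:6@102]
After op 7 [order #6] limit_sell(price=105, qty=8): fills=none; bids=[-] asks=[#2:1@99 #1:6@102 #6:8@105]

Answer: bid=- ask=102
bid=- ask=99
bid=- ask=99
bid=- ask=99
bid=- ask=99
bid=- ask=99
bid=- ask=99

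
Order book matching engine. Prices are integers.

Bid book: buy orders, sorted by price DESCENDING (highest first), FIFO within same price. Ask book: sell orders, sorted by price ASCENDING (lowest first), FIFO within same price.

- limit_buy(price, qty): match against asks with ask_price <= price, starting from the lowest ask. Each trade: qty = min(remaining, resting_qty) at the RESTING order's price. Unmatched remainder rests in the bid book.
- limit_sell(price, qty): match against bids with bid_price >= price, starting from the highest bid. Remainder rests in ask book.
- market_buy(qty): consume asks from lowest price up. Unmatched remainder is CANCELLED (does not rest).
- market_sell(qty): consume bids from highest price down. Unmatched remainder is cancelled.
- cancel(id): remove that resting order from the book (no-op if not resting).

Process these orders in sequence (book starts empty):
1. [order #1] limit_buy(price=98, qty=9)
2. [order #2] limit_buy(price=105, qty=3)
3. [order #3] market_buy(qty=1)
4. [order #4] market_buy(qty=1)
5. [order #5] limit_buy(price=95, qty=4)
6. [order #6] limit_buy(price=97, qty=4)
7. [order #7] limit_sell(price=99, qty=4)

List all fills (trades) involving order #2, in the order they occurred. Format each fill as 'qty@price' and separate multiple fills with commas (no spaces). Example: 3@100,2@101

After op 1 [order #1] limit_buy(price=98, qty=9): fills=none; bids=[#1:9@98] asks=[-]
After op 2 [order #2] limit_buy(price=105, qty=3): fills=none; bids=[#2:3@105 #1:9@98] asks=[-]
After op 3 [order #3] market_buy(qty=1): fills=none; bids=[#2:3@105 #1:9@98] asks=[-]
After op 4 [order #4] market_buy(qty=1): fills=none; bids=[#2:3@105 #1:9@98] asks=[-]
After op 5 [order #5] limit_buy(price=95, qty=4): fills=none; bids=[#2:3@105 #1:9@98 #5:4@95] asks=[-]
After op 6 [order #6] limit_buy(price=97, qty=4): fills=none; bids=[#2:3@105 #1:9@98 #6:4@97 #5:4@95] asks=[-]
After op 7 [order #7] limit_sell(price=99, qty=4): fills=#2x#7:3@105; bids=[#1:9@98 #6:4@97 #5:4@95] asks=[#7:1@99]

Answer: 3@105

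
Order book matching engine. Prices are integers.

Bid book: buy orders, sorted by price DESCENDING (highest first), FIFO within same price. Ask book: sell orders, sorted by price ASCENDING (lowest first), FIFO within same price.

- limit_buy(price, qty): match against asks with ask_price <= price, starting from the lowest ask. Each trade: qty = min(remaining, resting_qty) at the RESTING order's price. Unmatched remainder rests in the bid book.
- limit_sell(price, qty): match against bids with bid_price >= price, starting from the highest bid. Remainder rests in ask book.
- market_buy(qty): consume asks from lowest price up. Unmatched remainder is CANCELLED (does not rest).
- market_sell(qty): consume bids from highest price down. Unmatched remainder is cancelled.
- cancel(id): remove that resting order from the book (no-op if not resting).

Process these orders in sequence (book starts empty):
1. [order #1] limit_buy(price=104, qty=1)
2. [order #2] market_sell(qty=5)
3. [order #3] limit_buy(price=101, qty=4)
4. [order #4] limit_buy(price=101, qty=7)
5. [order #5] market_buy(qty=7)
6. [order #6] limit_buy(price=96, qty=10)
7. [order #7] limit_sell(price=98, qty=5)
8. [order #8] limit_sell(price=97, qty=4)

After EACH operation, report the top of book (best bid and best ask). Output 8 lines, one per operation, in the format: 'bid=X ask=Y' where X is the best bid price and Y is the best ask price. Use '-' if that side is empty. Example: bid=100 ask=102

After op 1 [order #1] limit_buy(price=104, qty=1): fills=none; bids=[#1:1@104] asks=[-]
After op 2 [order #2] market_sell(qty=5): fills=#1x#2:1@104; bids=[-] asks=[-]
After op 3 [order #3] limit_buy(price=101, qty=4): fills=none; bids=[#3:4@101] asks=[-]
After op 4 [order #4] limit_buy(price=101, qty=7): fills=none; bids=[#3:4@101 #4:7@101] asks=[-]
After op 5 [order #5] market_buy(qty=7): fills=none; bids=[#3:4@101 #4:7@101] asks=[-]
After op 6 [order #6] limit_buy(price=96, qty=10): fills=none; bids=[#3:4@101 #4:7@101 #6:10@96] asks=[-]
After op 7 [order #7] limit_sell(price=98, qty=5): fills=#3x#7:4@101 #4x#7:1@101; bids=[#4:6@101 #6:10@96] asks=[-]
After op 8 [order #8] limit_sell(price=97, qty=4): fills=#4x#8:4@101; bids=[#4:2@101 #6:10@96] asks=[-]

Answer: bid=104 ask=-
bid=- ask=-
bid=101 ask=-
bid=101 ask=-
bid=101 ask=-
bid=101 ask=-
bid=101 ask=-
bid=101 ask=-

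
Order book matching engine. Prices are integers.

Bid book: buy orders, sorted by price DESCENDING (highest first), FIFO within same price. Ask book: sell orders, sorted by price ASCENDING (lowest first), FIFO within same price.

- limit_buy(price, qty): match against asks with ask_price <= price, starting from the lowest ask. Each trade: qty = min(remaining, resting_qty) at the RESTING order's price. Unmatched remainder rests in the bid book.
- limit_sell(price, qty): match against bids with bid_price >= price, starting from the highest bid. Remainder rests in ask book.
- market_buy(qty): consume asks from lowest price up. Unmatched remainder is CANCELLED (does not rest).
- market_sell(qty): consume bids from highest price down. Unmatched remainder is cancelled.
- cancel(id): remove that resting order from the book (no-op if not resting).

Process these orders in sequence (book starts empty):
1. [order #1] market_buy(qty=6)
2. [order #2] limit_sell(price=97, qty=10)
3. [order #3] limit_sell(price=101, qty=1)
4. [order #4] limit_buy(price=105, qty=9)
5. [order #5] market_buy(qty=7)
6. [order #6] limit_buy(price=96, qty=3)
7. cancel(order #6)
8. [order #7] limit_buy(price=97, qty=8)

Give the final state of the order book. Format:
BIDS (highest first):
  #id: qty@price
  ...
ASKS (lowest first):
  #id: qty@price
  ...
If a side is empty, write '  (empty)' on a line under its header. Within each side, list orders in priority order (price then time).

After op 1 [order #1] market_buy(qty=6): fills=none; bids=[-] asks=[-]
After op 2 [order #2] limit_sell(price=97, qty=10): fills=none; bids=[-] asks=[#2:10@97]
After op 3 [order #3] limit_sell(price=101, qty=1): fills=none; bids=[-] asks=[#2:10@97 #3:1@101]
After op 4 [order #4] limit_buy(price=105, qty=9): fills=#4x#2:9@97; bids=[-] asks=[#2:1@97 #3:1@101]
After op 5 [order #5] market_buy(qty=7): fills=#5x#2:1@97 #5x#3:1@101; bids=[-] asks=[-]
After op 6 [order #6] limit_buy(price=96, qty=3): fills=none; bids=[#6:3@96] asks=[-]
After op 7 cancel(order #6): fills=none; bids=[-] asks=[-]
After op 8 [order #7] limit_buy(price=97, qty=8): fills=none; bids=[#7:8@97] asks=[-]

Answer: BIDS (highest first):
  #7: 8@97
ASKS (lowest first):
  (empty)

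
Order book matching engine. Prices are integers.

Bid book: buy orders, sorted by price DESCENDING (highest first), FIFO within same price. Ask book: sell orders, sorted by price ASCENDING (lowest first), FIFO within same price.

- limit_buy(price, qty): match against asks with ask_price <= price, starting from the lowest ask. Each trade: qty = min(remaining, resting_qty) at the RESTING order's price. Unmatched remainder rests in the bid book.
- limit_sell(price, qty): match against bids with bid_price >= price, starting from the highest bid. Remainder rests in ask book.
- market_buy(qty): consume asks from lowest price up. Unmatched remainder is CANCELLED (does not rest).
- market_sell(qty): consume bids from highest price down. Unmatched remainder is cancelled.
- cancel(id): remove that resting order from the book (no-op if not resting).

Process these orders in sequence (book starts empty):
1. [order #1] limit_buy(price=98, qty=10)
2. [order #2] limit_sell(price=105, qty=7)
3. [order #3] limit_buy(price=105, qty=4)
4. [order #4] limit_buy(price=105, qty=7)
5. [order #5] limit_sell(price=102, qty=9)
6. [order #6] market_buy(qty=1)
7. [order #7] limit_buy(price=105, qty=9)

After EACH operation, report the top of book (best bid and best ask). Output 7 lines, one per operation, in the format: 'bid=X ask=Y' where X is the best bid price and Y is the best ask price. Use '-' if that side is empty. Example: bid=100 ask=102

After op 1 [order #1] limit_buy(price=98, qty=10): fills=none; bids=[#1:10@98] asks=[-]
After op 2 [order #2] limit_sell(price=105, qty=7): fills=none; bids=[#1:10@98] asks=[#2:7@105]
After op 3 [order #3] limit_buy(price=105, qty=4): fills=#3x#2:4@105; bids=[#1:10@98] asks=[#2:3@105]
After op 4 [order #4] limit_buy(price=105, qty=7): fills=#4x#2:3@105; bids=[#4:4@105 #1:10@98] asks=[-]
After op 5 [order #5] limit_sell(price=102, qty=9): fills=#4x#5:4@105; bids=[#1:10@98] asks=[#5:5@102]
After op 6 [order #6] market_buy(qty=1): fills=#6x#5:1@102; bids=[#1:10@98] asks=[#5:4@102]
After op 7 [order #7] limit_buy(price=105, qty=9): fills=#7x#5:4@102; bids=[#7:5@105 #1:10@98] asks=[-]

Answer: bid=98 ask=-
bid=98 ask=105
bid=98 ask=105
bid=105 ask=-
bid=98 ask=102
bid=98 ask=102
bid=105 ask=-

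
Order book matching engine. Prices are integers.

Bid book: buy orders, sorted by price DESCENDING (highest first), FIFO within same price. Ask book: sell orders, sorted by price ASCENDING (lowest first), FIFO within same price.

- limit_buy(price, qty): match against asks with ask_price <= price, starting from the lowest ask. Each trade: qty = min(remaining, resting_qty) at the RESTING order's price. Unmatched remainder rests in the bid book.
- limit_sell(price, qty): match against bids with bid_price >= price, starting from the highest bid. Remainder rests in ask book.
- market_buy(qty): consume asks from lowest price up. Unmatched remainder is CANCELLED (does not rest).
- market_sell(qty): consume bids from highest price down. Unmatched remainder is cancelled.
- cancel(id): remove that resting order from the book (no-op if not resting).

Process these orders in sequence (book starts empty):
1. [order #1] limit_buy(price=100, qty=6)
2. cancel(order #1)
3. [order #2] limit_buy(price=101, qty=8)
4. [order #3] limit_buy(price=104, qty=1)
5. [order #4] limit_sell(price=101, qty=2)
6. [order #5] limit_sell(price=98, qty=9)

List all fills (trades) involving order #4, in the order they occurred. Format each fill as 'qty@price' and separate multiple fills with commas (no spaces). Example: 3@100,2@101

Answer: 1@104,1@101

Derivation:
After op 1 [order #1] limit_buy(price=100, qty=6): fills=none; bids=[#1:6@100] asks=[-]
After op 2 cancel(order #1): fills=none; bids=[-] asks=[-]
After op 3 [order #2] limit_buy(price=101, qty=8): fills=none; bids=[#2:8@101] asks=[-]
After op 4 [order #3] limit_buy(price=104, qty=1): fills=none; bids=[#3:1@104 #2:8@101] asks=[-]
After op 5 [order #4] limit_sell(price=101, qty=2): fills=#3x#4:1@104 #2x#4:1@101; bids=[#2:7@101] asks=[-]
After op 6 [order #5] limit_sell(price=98, qty=9): fills=#2x#5:7@101; bids=[-] asks=[#5:2@98]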